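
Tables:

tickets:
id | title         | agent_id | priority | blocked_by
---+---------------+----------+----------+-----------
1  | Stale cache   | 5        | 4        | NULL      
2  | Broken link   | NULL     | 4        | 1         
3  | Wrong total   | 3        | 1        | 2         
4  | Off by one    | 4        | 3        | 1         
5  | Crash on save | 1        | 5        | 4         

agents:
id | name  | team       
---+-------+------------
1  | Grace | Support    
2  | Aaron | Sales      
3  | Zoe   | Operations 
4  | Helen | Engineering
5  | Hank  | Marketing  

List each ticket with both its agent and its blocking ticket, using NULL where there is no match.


Two LEFT JOINs from the same base table tickets: one to agents via agent_id, one to tickets itself via blocked_by. Both are LEFT so every ticket is preserved.
Match against agents:
  - ticket 1 (Stale cache): agent_id=5 -> matches Hank
  - ticket 2 (Broken link): agent_id=NULL, no match -> kept with NULL
  - ticket 3 (Wrong total): agent_id=3 -> matches Zoe
  - ticket 4 (Off by one): agent_id=4 -> matches Helen
  - ticket 5 (Crash on save): agent_id=1 -> matches Grace
Match against tickets (self):
  - ticket 1 (Stale cache): blocked_by=NULL -> NULL
  - ticket 2 (Broken link): blocked_by=1 -> Stale cache
  - ticket 3 (Wrong total): blocked_by=2 -> Broken link
  - ticket 4 (Off by one): blocked_by=1 -> Stale cache
  - ticket 5 (Crash on save): blocked_by=4 -> Off by one

SQL:
SELECT a.title, b.name AS agent, c.title AS blocked_by
FROM tickets a
LEFT JOIN agents b ON a.agent_id = b.id
LEFT JOIN tickets c ON a.blocked_by = c.id

Result:
title         | agent | blocked_by 
--------------+-------+------------
Stale cache   | Hank  | NULL       
Broken link   | NULL  | Stale cache
Wrong total   | Zoe   | Broken link
Off by one    | Helen | Stale cache
Crash on save | Grace | Off by one 


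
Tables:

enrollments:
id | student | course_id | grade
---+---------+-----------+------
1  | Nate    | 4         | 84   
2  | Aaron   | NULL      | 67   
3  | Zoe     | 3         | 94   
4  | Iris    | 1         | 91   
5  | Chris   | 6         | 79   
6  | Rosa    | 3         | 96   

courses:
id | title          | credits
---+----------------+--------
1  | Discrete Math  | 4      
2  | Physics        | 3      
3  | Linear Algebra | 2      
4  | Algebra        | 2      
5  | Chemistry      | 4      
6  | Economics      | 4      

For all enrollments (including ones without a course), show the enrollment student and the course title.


LEFT JOIN keeps every row from enrollments (the left table); where course_id has no match in courses, the course columns become NULL. Walk through each enrollment:
  - enrollment 1 (Nate): course_id=4 -> matches Algebra
  - enrollment 2 (Aaron): course_id=NULL, no match -> kept with NULL
  - enrollment 3 (Zoe): course_id=3 -> matches Linear Algebra
  - enrollment 4 (Iris): course_id=1 -> matches Discrete Math
  - enrollment 5 (Chris): course_id=6 -> matches Economics
  - enrollment 6 (Rosa): course_id=3 -> matches Linear Algebra
All 6 rows appear; 1 has NULL course.

SQL:
SELECT a.student, b.title AS course
FROM enrollments a
LEFT JOIN courses b ON a.course_id = b.id

Result:
student | course        
--------+---------------
Nate    | Algebra       
Aaron   | NULL          
Zoe     | Linear Algebra
Iris    | Discrete Math 
Chris   | Economics     
Rosa    | Linear Algebra


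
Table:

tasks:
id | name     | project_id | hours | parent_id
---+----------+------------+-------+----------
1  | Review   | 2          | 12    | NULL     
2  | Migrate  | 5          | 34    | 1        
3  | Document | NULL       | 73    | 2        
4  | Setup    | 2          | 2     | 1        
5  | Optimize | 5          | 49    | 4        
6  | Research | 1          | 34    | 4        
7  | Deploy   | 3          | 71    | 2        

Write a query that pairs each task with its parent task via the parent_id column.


This is a self-join: tasks is joined to a second copy of itself, matching each row's parent_id to another row's id. Use LEFT JOIN so rows with parent_id=NULL are kept.
  - task 1 (Review): parent_id=NULL -> NULL
  - task 2 (Migrate): parent_id=1 -> Review
  - task 3 (Document): parent_id=2 -> Migrate
  - task 4 (Setup): parent_id=1 -> Review
  - task 5 (Optimize): parent_id=4 -> Setup
  - task 6 (Research): parent_id=4 -> Setup
  - task 7 (Deploy): parent_id=2 -> Migrate

SQL:
SELECT a.name AS item, b.name AS parent
FROM tasks a
LEFT JOIN tasks b ON a.parent_id = b.id

Result:
item     | parent 
---------+--------
Review   | NULL   
Migrate  | Review 
Document | Migrate
Setup    | Review 
Optimize | Setup  
Research | Setup  
Deploy   | Migrate


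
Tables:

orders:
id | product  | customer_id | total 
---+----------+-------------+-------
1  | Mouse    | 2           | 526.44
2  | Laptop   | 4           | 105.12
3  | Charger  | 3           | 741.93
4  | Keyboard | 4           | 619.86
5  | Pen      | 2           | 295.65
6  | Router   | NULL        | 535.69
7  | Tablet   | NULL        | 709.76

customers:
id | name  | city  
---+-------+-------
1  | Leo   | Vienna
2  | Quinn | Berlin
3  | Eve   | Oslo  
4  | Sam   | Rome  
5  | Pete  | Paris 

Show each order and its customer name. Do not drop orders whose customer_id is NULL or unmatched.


LEFT JOIN keeps every row from orders (the left table); where customer_id has no match in customers, the customer columns become NULL. Walk through each order:
  - order 1 (Mouse): customer_id=2 -> matches Quinn
  - order 2 (Laptop): customer_id=4 -> matches Sam
  - order 3 (Charger): customer_id=3 -> matches Eve
  - order 4 (Keyboard): customer_id=4 -> matches Sam
  - order 5 (Pen): customer_id=2 -> matches Quinn
  - order 6 (Router): customer_id=NULL, no match -> kept with NULL
  - order 7 (Tablet): customer_id=NULL, no match -> kept with NULL
All 7 rows appear; 2 have NULL customer.

SQL:
SELECT a.product, b.name AS customer
FROM orders a
LEFT JOIN customers b ON a.customer_id = b.id

Result:
product  | customer
---------+---------
Mouse    | Quinn   
Laptop   | Sam     
Charger  | Eve     
Keyboard | Sam     
Pen      | Quinn   
Router   | NULL    
Tablet   | NULL    


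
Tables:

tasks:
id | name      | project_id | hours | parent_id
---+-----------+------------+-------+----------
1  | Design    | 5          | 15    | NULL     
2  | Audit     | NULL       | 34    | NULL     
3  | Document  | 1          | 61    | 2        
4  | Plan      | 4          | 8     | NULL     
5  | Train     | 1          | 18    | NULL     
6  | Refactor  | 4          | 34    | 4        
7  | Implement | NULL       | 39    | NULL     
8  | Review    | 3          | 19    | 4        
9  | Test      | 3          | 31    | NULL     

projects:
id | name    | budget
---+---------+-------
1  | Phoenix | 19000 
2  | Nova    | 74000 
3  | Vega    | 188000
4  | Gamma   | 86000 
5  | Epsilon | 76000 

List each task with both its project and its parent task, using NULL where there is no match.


Two LEFT JOINs from the same base table tasks: one to projects via project_id, one to tasks itself via parent_id. Both are LEFT so every task is preserved.
Match against projects:
  - task 1 (Design): project_id=5 -> matches Epsilon
  - task 2 (Audit): project_id=NULL, no match -> kept with NULL
  - task 3 (Document): project_id=1 -> matches Phoenix
  - task 4 (Plan): project_id=4 -> matches Gamma
  - task 5 (Train): project_id=1 -> matches Phoenix
  - task 6 (Refactor): project_id=4 -> matches Gamma
  - task 7 (Implement): project_id=NULL, no match -> kept with NULL
  - task 8 (Review): project_id=3 -> matches Vega
  - task 9 (Test): project_id=3 -> matches Vega
Match against tasks (self):
  - task 1 (Design): parent_id=NULL -> NULL
  - task 2 (Audit): parent_id=NULL -> NULL
  - task 3 (Document): parent_id=2 -> Audit
  - task 4 (Plan): parent_id=NULL -> NULL
  - task 5 (Train): parent_id=NULL -> NULL
  - task 6 (Refactor): parent_id=4 -> Plan
  - task 7 (Implement): parent_id=NULL -> NULL
  - task 8 (Review): parent_id=4 -> Plan
  - task 9 (Test): parent_id=NULL -> NULL

SQL:
SELECT a.name, b.name AS project, c.name AS parent
FROM tasks a
LEFT JOIN projects b ON a.project_id = b.id
LEFT JOIN tasks c ON a.parent_id = c.id

Result:
name      | project | parent
----------+---------+-------
Design    | Epsilon | NULL  
Audit     | NULL    | NULL  
Document  | Phoenix | Audit 
Plan      | Gamma   | NULL  
Train     | Phoenix | NULL  
Refactor  | Gamma   | Plan  
Implement | NULL    | NULL  
Review    | Vega    | Plan  
Test      | Vega    | NULL  


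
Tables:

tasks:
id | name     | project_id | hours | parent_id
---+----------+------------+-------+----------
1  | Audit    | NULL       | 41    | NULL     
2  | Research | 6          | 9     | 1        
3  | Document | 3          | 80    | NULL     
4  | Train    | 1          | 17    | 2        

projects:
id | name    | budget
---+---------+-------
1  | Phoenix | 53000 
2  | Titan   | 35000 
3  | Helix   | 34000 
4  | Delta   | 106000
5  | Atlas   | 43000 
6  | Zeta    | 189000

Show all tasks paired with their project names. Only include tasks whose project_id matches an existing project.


INNER JOIN keeps only tasks rows whose project_id matches an id in projects. Walk through each task:
  - task 1 (Audit): project_id=NULL, no match -> dropped
  - task 2 (Research): project_id=6 -> matches Zeta
  - task 3 (Document): project_id=3 -> matches Helix
  - task 4 (Train): project_id=1 -> matches Phoenix
So 1 of 4 rows is dropped.

SQL:
SELECT a.name, b.name AS project
FROM tasks a
INNER JOIN projects b ON a.project_id = b.id

Result:
name     | project
---------+--------
Research | Zeta   
Document | Helix  
Train    | Phoenix


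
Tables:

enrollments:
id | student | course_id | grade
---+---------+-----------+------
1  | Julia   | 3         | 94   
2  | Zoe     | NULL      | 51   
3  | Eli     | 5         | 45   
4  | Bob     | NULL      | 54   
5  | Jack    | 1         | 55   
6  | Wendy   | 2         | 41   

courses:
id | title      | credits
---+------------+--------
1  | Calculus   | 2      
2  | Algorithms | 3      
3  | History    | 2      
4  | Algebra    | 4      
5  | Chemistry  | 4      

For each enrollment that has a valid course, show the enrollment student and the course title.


INNER JOIN keeps only enrollments rows whose course_id matches an id in courses. Walk through each enrollment:
  - enrollment 1 (Julia): course_id=3 -> matches History
  - enrollment 2 (Zoe): course_id=NULL, no match -> dropped
  - enrollment 3 (Eli): course_id=5 -> matches Chemistry
  - enrollment 4 (Bob): course_id=NULL, no match -> dropped
  - enrollment 5 (Jack): course_id=1 -> matches Calculus
  - enrollment 6 (Wendy): course_id=2 -> matches Algorithms
So 2 of 6 rows are dropped.

SQL:
SELECT a.student, b.title AS course
FROM enrollments a
INNER JOIN courses b ON a.course_id = b.id

Result:
student | course    
--------+-----------
Julia   | History   
Eli     | Chemistry 
Jack    | Calculus  
Wendy   | Algorithms


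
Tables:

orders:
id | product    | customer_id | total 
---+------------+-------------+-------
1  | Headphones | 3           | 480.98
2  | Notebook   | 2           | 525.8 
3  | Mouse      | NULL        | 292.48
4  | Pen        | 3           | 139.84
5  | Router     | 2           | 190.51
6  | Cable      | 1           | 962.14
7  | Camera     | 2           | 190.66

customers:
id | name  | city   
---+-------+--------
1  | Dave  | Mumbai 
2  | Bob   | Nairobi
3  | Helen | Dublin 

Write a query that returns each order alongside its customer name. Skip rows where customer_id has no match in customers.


INNER JOIN keeps only orders rows whose customer_id matches an id in customers. Walk through each order:
  - order 1 (Headphones): customer_id=3 -> matches Helen
  - order 2 (Notebook): customer_id=2 -> matches Bob
  - order 3 (Mouse): customer_id=NULL, no match -> dropped
  - order 4 (Pen): customer_id=3 -> matches Helen
  - order 5 (Router): customer_id=2 -> matches Bob
  - order 6 (Cable): customer_id=1 -> matches Dave
  - order 7 (Camera): customer_id=2 -> matches Bob
So 1 of 7 rows is dropped.

SQL:
SELECT a.product, b.name AS customer
FROM orders a
INNER JOIN customers b ON a.customer_id = b.id

Result:
product    | customer
-----------+---------
Headphones | Helen   
Notebook   | Bob     
Pen        | Helen   
Router     | Bob     
Cable      | Dave    
Camera     | Bob     


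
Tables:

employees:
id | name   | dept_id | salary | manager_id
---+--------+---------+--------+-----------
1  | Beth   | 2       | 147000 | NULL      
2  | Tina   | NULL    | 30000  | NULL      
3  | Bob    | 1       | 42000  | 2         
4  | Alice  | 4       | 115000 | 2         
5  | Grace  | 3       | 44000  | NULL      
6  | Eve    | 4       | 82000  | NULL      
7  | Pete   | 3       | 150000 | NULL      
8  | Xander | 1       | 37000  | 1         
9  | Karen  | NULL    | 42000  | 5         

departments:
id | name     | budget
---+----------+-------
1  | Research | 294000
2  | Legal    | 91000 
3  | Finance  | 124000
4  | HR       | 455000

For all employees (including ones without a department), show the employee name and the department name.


LEFT JOIN keeps every row from employees (the left table); where dept_id has no match in departments, the department columns become NULL. Walk through each employee:
  - employee 1 (Beth): dept_id=2 -> matches Legal
  - employee 2 (Tina): dept_id=NULL, no match -> kept with NULL
  - employee 3 (Bob): dept_id=1 -> matches Research
  - employee 4 (Alice): dept_id=4 -> matches HR
  - employee 5 (Grace): dept_id=3 -> matches Finance
  - employee 6 (Eve): dept_id=4 -> matches HR
  - employee 7 (Pete): dept_id=3 -> matches Finance
  - employee 8 (Xander): dept_id=1 -> matches Research
  - employee 9 (Karen): dept_id=NULL, no match -> kept with NULL
All 9 rows appear; 2 have NULL department.

SQL:
SELECT a.name, b.name AS department
FROM employees a
LEFT JOIN departments b ON a.dept_id = b.id

Result:
name   | department
-------+-----------
Beth   | Legal     
Tina   | NULL      
Bob    | Research  
Alice  | HR        
Grace  | Finance   
Eve    | HR        
Pete   | Finance   
Xander | Research  
Karen  | NULL      


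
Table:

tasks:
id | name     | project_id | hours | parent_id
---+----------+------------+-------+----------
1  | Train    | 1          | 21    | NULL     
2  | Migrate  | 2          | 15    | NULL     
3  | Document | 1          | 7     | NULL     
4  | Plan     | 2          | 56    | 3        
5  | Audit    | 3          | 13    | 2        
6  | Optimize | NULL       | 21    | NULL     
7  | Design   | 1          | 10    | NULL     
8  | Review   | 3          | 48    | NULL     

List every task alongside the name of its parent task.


This is a self-join: tasks is joined to a second copy of itself, matching each row's parent_id to another row's id. Use LEFT JOIN so rows with parent_id=NULL are kept.
  - task 1 (Train): parent_id=NULL -> NULL
  - task 2 (Migrate): parent_id=NULL -> NULL
  - task 3 (Document): parent_id=NULL -> NULL
  - task 4 (Plan): parent_id=3 -> Document
  - task 5 (Audit): parent_id=2 -> Migrate
  - task 6 (Optimize): parent_id=NULL -> NULL
  - task 7 (Design): parent_id=NULL -> NULL
  - task 8 (Review): parent_id=NULL -> NULL

SQL:
SELECT a.name AS item, b.name AS parent
FROM tasks a
LEFT JOIN tasks b ON a.parent_id = b.id

Result:
item     | parent  
---------+---------
Train    | NULL    
Migrate  | NULL    
Document | NULL    
Plan     | Document
Audit    | Migrate 
Optimize | NULL    
Design   | NULL    
Review   | NULL    


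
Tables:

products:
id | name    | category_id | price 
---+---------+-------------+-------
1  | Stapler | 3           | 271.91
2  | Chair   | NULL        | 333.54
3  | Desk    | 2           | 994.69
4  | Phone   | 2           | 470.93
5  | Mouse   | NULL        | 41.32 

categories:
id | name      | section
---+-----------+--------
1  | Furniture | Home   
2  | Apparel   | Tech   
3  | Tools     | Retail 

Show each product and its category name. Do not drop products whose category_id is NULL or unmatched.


LEFT JOIN keeps every row from products (the left table); where category_id has no match in categories, the category columns become NULL. Walk through each product:
  - product 1 (Stapler): category_id=3 -> matches Tools
  - product 2 (Chair): category_id=NULL, no match -> kept with NULL
  - product 3 (Desk): category_id=2 -> matches Apparel
  - product 4 (Phone): category_id=2 -> matches Apparel
  - product 5 (Mouse): category_id=NULL, no match -> kept with NULL
All 5 rows appear; 2 have NULL category.

SQL:
SELECT a.name, b.name AS category
FROM products a
LEFT JOIN categories b ON a.category_id = b.id

Result:
name    | category
--------+---------
Stapler | Tools   
Chair   | NULL    
Desk    | Apparel 
Phone   | Apparel 
Mouse   | NULL    


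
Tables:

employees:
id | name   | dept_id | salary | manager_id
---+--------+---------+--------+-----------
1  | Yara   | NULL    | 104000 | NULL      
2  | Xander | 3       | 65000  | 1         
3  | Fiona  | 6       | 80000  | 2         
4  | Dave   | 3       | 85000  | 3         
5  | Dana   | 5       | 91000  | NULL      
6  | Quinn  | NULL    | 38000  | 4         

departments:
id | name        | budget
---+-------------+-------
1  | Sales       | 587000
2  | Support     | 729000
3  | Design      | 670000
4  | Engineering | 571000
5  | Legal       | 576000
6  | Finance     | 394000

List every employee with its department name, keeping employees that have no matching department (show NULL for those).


LEFT JOIN keeps every row from employees (the left table); where dept_id has no match in departments, the department columns become NULL. Walk through each employee:
  - employee 1 (Yara): dept_id=NULL, no match -> kept with NULL
  - employee 2 (Xander): dept_id=3 -> matches Design
  - employee 3 (Fiona): dept_id=6 -> matches Finance
  - employee 4 (Dave): dept_id=3 -> matches Design
  - employee 5 (Dana): dept_id=5 -> matches Legal
  - employee 6 (Quinn): dept_id=NULL, no match -> kept with NULL
All 6 rows appear; 2 have NULL department.

SQL:
SELECT a.name, b.name AS department
FROM employees a
LEFT JOIN departments b ON a.dept_id = b.id

Result:
name   | department
-------+-----------
Yara   | NULL      
Xander | Design    
Fiona  | Finance   
Dave   | Design    
Dana   | Legal     
Quinn  | NULL      


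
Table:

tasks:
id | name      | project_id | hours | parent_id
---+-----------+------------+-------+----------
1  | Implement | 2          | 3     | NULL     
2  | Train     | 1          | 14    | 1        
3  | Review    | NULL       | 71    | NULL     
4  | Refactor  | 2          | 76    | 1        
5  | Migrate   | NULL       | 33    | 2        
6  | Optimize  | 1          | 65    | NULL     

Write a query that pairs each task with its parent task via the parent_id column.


This is a self-join: tasks is joined to a second copy of itself, matching each row's parent_id to another row's id. Use LEFT JOIN so rows with parent_id=NULL are kept.
  - task 1 (Implement): parent_id=NULL -> NULL
  - task 2 (Train): parent_id=1 -> Implement
  - task 3 (Review): parent_id=NULL -> NULL
  - task 4 (Refactor): parent_id=1 -> Implement
  - task 5 (Migrate): parent_id=2 -> Train
  - task 6 (Optimize): parent_id=NULL -> NULL

SQL:
SELECT a.name AS item, b.name AS parent
FROM tasks a
LEFT JOIN tasks b ON a.parent_id = b.id

Result:
item      | parent   
----------+----------
Implement | NULL     
Train     | Implement
Review    | NULL     
Refactor  | Implement
Migrate   | Train    
Optimize  | NULL     


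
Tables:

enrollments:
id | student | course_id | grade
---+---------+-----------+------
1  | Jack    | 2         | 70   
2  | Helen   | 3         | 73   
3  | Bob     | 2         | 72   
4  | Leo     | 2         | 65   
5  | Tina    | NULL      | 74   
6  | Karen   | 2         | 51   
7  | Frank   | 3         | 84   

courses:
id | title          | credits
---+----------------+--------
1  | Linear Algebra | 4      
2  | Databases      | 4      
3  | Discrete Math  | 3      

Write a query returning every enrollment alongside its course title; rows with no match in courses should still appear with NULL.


LEFT JOIN keeps every row from enrollments (the left table); where course_id has no match in courses, the course columns become NULL. Walk through each enrollment:
  - enrollment 1 (Jack): course_id=2 -> matches Databases
  - enrollment 2 (Helen): course_id=3 -> matches Discrete Math
  - enrollment 3 (Bob): course_id=2 -> matches Databases
  - enrollment 4 (Leo): course_id=2 -> matches Databases
  - enrollment 5 (Tina): course_id=NULL, no match -> kept with NULL
  - enrollment 6 (Karen): course_id=2 -> matches Databases
  - enrollment 7 (Frank): course_id=3 -> matches Discrete Math
All 7 rows appear; 1 has NULL course.

SQL:
SELECT a.student, b.title AS course
FROM enrollments a
LEFT JOIN courses b ON a.course_id = b.id

Result:
student | course       
--------+--------------
Jack    | Databases    
Helen   | Discrete Math
Bob     | Databases    
Leo     | Databases    
Tina    | NULL         
Karen   | Databases    
Frank   | Discrete Math


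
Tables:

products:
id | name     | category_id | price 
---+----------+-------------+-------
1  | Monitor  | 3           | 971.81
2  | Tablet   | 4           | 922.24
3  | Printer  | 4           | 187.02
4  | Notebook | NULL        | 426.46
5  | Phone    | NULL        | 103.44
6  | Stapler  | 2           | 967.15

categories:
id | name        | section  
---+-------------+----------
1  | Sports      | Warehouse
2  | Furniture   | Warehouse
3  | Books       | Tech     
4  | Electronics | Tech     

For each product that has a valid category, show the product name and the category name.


INNER JOIN keeps only products rows whose category_id matches an id in categories. Walk through each product:
  - product 1 (Monitor): category_id=3 -> matches Books
  - product 2 (Tablet): category_id=4 -> matches Electronics
  - product 3 (Printer): category_id=4 -> matches Electronics
  - product 4 (Notebook): category_id=NULL, no match -> dropped
  - product 5 (Phone): category_id=NULL, no match -> dropped
  - product 6 (Stapler): category_id=2 -> matches Furniture
So 2 of 6 rows are dropped.

SQL:
SELECT a.name, b.name AS category
FROM products a
INNER JOIN categories b ON a.category_id = b.id

Result:
name    | category   
--------+------------
Monitor | Books      
Tablet  | Electronics
Printer | Electronics
Stapler | Furniture  


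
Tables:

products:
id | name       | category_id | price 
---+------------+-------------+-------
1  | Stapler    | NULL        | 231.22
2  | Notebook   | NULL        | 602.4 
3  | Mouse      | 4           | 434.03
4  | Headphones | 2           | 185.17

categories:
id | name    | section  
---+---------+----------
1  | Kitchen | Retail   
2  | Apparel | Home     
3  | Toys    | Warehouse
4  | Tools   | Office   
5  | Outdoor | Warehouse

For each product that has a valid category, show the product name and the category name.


INNER JOIN keeps only products rows whose category_id matches an id in categories. Walk through each product:
  - product 1 (Stapler): category_id=NULL, no match -> dropped
  - product 2 (Notebook): category_id=NULL, no match -> dropped
  - product 3 (Mouse): category_id=4 -> matches Tools
  - product 4 (Headphones): category_id=2 -> matches Apparel
So 2 of 4 rows are dropped.

SQL:
SELECT a.name, b.name AS category
FROM products a
INNER JOIN categories b ON a.category_id = b.id

Result:
name       | category
-----------+---------
Mouse      | Tools   
Headphones | Apparel 


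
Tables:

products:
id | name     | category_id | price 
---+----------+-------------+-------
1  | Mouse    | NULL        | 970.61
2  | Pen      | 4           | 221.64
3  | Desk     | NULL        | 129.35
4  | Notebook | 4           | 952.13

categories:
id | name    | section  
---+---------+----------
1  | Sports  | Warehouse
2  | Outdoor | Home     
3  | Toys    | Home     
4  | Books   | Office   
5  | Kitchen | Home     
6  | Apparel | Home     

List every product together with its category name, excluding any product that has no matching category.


INNER JOIN keeps only products rows whose category_id matches an id in categories. Walk through each product:
  - product 1 (Mouse): category_id=NULL, no match -> dropped
  - product 2 (Pen): category_id=4 -> matches Books
  - product 3 (Desk): category_id=NULL, no match -> dropped
  - product 4 (Notebook): category_id=4 -> matches Books
So 2 of 4 rows are dropped.

SQL:
SELECT a.name, b.name AS category
FROM products a
INNER JOIN categories b ON a.category_id = b.id

Result:
name     | category
---------+---------
Pen      | Books   
Notebook | Books   


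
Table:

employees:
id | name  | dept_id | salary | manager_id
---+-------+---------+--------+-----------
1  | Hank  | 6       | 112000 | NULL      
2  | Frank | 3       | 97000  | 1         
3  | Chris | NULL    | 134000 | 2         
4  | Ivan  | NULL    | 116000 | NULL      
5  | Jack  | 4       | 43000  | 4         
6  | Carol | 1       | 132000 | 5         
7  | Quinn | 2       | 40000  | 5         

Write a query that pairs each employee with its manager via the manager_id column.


This is a self-join: employees is joined to a second copy of itself, matching each row's manager_id to another row's id. Use LEFT JOIN so rows with manager_id=NULL are kept.
  - employee 1 (Hank): manager_id=NULL -> NULL
  - employee 2 (Frank): manager_id=1 -> Hank
  - employee 3 (Chris): manager_id=2 -> Frank
  - employee 4 (Ivan): manager_id=NULL -> NULL
  - employee 5 (Jack): manager_id=4 -> Ivan
  - employee 6 (Carol): manager_id=5 -> Jack
  - employee 7 (Quinn): manager_id=5 -> Jack

SQL:
SELECT a.name AS item, b.name AS manager
FROM employees a
LEFT JOIN employees b ON a.manager_id = b.id

Result:
item  | manager
------+--------
Hank  | NULL   
Frank | Hank   
Chris | Frank  
Ivan  | NULL   
Jack  | Ivan   
Carol | Jack   
Quinn | Jack   


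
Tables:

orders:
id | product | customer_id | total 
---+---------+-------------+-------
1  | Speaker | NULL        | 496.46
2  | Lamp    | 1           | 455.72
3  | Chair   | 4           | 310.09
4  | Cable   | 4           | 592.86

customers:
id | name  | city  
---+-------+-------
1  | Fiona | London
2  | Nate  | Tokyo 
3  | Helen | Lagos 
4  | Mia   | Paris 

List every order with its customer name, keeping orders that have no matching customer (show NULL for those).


LEFT JOIN keeps every row from orders (the left table); where customer_id has no match in customers, the customer columns become NULL. Walk through each order:
  - order 1 (Speaker): customer_id=NULL, no match -> kept with NULL
  - order 2 (Lamp): customer_id=1 -> matches Fiona
  - order 3 (Chair): customer_id=4 -> matches Mia
  - order 4 (Cable): customer_id=4 -> matches Mia
All 4 rows appear; 1 has NULL customer.

SQL:
SELECT a.product, b.name AS customer
FROM orders a
LEFT JOIN customers b ON a.customer_id = b.id

Result:
product | customer
--------+---------
Speaker | NULL    
Lamp    | Fiona   
Chair   | Mia     
Cable   | Mia     


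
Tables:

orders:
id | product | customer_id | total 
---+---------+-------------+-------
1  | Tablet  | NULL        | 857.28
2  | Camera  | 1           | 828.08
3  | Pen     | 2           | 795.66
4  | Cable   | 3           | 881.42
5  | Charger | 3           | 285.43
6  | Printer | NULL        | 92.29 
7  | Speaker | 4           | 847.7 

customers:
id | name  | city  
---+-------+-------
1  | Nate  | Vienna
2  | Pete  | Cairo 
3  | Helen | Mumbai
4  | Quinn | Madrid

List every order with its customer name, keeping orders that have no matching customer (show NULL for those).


LEFT JOIN keeps every row from orders (the left table); where customer_id has no match in customers, the customer columns become NULL. Walk through each order:
  - order 1 (Tablet): customer_id=NULL, no match -> kept with NULL
  - order 2 (Camera): customer_id=1 -> matches Nate
  - order 3 (Pen): customer_id=2 -> matches Pete
  - order 4 (Cable): customer_id=3 -> matches Helen
  - order 5 (Charger): customer_id=3 -> matches Helen
  - order 6 (Printer): customer_id=NULL, no match -> kept with NULL
  - order 7 (Speaker): customer_id=4 -> matches Quinn
All 7 rows appear; 2 have NULL customer.

SQL:
SELECT a.product, b.name AS customer
FROM orders a
LEFT JOIN customers b ON a.customer_id = b.id

Result:
product | customer
--------+---------
Tablet  | NULL    
Camera  | Nate    
Pen     | Pete    
Cable   | Helen   
Charger | Helen   
Printer | NULL    
Speaker | Quinn   


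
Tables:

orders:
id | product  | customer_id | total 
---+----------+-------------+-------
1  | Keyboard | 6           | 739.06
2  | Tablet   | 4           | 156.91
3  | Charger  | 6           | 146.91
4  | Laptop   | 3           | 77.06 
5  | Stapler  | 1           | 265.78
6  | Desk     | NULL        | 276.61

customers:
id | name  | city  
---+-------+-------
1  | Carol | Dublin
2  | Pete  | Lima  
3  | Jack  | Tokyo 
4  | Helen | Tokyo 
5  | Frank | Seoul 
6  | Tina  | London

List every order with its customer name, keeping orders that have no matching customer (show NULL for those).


LEFT JOIN keeps every row from orders (the left table); where customer_id has no match in customers, the customer columns become NULL. Walk through each order:
  - order 1 (Keyboard): customer_id=6 -> matches Tina
  - order 2 (Tablet): customer_id=4 -> matches Helen
  - order 3 (Charger): customer_id=6 -> matches Tina
  - order 4 (Laptop): customer_id=3 -> matches Jack
  - order 5 (Stapler): customer_id=1 -> matches Carol
  - order 6 (Desk): customer_id=NULL, no match -> kept with NULL
All 6 rows appear; 1 has NULL customer.

SQL:
SELECT a.product, b.name AS customer
FROM orders a
LEFT JOIN customers b ON a.customer_id = b.id

Result:
product  | customer
---------+---------
Keyboard | Tina    
Tablet   | Helen   
Charger  | Tina    
Laptop   | Jack    
Stapler  | Carol   
Desk     | NULL    


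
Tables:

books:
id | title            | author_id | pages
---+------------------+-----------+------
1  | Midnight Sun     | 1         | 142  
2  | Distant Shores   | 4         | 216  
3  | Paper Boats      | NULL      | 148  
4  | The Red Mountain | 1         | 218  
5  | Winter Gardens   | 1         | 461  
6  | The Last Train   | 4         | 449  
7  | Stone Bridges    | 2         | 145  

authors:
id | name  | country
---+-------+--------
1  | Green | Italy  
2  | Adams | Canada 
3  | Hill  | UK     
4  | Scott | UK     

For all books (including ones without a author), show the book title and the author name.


LEFT JOIN keeps every row from books (the left table); where author_id has no match in authors, the author columns become NULL. Walk through each book:
  - book 1 (Midnight Sun): author_id=1 -> matches Green
  - book 2 (Distant Shores): author_id=4 -> matches Scott
  - book 3 (Paper Boats): author_id=NULL, no match -> kept with NULL
  - book 4 (The Red Mountain): author_id=1 -> matches Green
  - book 5 (Winter Gardens): author_id=1 -> matches Green
  - book 6 (The Last Train): author_id=4 -> matches Scott
  - book 7 (Stone Bridges): author_id=2 -> matches Adams
All 7 rows appear; 1 has NULL author.

SQL:
SELECT a.title, b.name AS author
FROM books a
LEFT JOIN authors b ON a.author_id = b.id

Result:
title            | author
-----------------+-------
Midnight Sun     | Green 
Distant Shores   | Scott 
Paper Boats      | NULL  
The Red Mountain | Green 
Winter Gardens   | Green 
The Last Train   | Scott 
Stone Bridges    | Adams 


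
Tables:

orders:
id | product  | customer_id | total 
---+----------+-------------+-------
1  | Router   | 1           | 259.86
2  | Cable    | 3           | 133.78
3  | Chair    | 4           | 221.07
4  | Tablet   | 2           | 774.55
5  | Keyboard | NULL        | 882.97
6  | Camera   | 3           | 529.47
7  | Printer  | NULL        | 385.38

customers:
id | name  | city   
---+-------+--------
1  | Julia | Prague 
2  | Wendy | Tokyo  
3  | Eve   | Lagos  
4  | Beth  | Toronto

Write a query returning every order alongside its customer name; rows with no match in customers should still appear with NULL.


LEFT JOIN keeps every row from orders (the left table); where customer_id has no match in customers, the customer columns become NULL. Walk through each order:
  - order 1 (Router): customer_id=1 -> matches Julia
  - order 2 (Cable): customer_id=3 -> matches Eve
  - order 3 (Chair): customer_id=4 -> matches Beth
  - order 4 (Tablet): customer_id=2 -> matches Wendy
  - order 5 (Keyboard): customer_id=NULL, no match -> kept with NULL
  - order 6 (Camera): customer_id=3 -> matches Eve
  - order 7 (Printer): customer_id=NULL, no match -> kept with NULL
All 7 rows appear; 2 have NULL customer.

SQL:
SELECT a.product, b.name AS customer
FROM orders a
LEFT JOIN customers b ON a.customer_id = b.id

Result:
product  | customer
---------+---------
Router   | Julia   
Cable    | Eve     
Chair    | Beth    
Tablet   | Wendy   
Keyboard | NULL    
Camera   | Eve     
Printer  | NULL    


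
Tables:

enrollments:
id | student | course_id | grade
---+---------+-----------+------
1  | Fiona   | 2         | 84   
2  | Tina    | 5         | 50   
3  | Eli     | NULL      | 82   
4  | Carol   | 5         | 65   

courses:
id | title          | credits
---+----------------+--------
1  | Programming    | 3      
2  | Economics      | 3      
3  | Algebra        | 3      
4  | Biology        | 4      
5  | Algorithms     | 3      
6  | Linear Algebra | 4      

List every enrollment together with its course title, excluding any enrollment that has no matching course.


INNER JOIN keeps only enrollments rows whose course_id matches an id in courses. Walk through each enrollment:
  - enrollment 1 (Fiona): course_id=2 -> matches Economics
  - enrollment 2 (Tina): course_id=5 -> matches Algorithms
  - enrollment 3 (Eli): course_id=NULL, no match -> dropped
  - enrollment 4 (Carol): course_id=5 -> matches Algorithms
So 1 of 4 rows is dropped.

SQL:
SELECT a.student, b.title AS course
FROM enrollments a
INNER JOIN courses b ON a.course_id = b.id

Result:
student | course    
--------+-----------
Fiona   | Economics 
Tina    | Algorithms
Carol   | Algorithms


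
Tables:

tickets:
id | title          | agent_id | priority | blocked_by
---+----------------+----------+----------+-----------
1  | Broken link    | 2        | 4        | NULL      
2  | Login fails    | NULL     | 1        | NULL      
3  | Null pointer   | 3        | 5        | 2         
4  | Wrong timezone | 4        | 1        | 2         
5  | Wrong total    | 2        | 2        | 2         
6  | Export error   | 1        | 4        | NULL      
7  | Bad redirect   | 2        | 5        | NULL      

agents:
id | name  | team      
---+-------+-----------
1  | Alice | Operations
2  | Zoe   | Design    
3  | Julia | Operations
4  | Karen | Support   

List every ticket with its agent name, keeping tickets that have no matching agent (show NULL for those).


LEFT JOIN keeps every row from tickets (the left table); where agent_id has no match in agents, the agent columns become NULL. Walk through each ticket:
  - ticket 1 (Broken link): agent_id=2 -> matches Zoe
  - ticket 2 (Login fails): agent_id=NULL, no match -> kept with NULL
  - ticket 3 (Null pointer): agent_id=3 -> matches Julia
  - ticket 4 (Wrong timezone): agent_id=4 -> matches Karen
  - ticket 5 (Wrong total): agent_id=2 -> matches Zoe
  - ticket 6 (Export error): agent_id=1 -> matches Alice
  - ticket 7 (Bad redirect): agent_id=2 -> matches Zoe
All 7 rows appear; 1 has NULL agent.

SQL:
SELECT a.title, b.name AS agent
FROM tickets a
LEFT JOIN agents b ON a.agent_id = b.id

Result:
title          | agent
---------------+------
Broken link    | Zoe  
Login fails    | NULL 
Null pointer   | Julia
Wrong timezone | Karen
Wrong total    | Zoe  
Export error   | Alice
Bad redirect   | Zoe  


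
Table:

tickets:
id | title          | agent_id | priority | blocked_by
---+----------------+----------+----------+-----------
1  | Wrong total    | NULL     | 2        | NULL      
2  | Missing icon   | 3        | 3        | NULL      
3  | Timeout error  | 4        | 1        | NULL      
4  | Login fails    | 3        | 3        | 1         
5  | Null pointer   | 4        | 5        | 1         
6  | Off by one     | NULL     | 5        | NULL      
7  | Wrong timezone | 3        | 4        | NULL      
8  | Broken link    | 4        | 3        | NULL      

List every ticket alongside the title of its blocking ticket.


This is a self-join: tickets is joined to a second copy of itself, matching each row's blocked_by to another row's id. Use LEFT JOIN so rows with blocked_by=NULL are kept.
  - ticket 1 (Wrong total): blocked_by=NULL -> NULL
  - ticket 2 (Missing icon): blocked_by=NULL -> NULL
  - ticket 3 (Timeout error): blocked_by=NULL -> NULL
  - ticket 4 (Login fails): blocked_by=1 -> Wrong total
  - ticket 5 (Null pointer): blocked_by=1 -> Wrong total
  - ticket 6 (Off by one): blocked_by=NULL -> NULL
  - ticket 7 (Wrong timezone): blocked_by=NULL -> NULL
  - ticket 8 (Broken link): blocked_by=NULL -> NULL

SQL:
SELECT a.title AS item, b.title AS blocked_by
FROM tickets a
LEFT JOIN tickets b ON a.blocked_by = b.id

Result:
item           | blocked_by 
---------------+------------
Wrong total    | NULL       
Missing icon   | NULL       
Timeout error  | NULL       
Login fails    | Wrong total
Null pointer   | Wrong total
Off by one     | NULL       
Wrong timezone | NULL       
Broken link    | NULL       


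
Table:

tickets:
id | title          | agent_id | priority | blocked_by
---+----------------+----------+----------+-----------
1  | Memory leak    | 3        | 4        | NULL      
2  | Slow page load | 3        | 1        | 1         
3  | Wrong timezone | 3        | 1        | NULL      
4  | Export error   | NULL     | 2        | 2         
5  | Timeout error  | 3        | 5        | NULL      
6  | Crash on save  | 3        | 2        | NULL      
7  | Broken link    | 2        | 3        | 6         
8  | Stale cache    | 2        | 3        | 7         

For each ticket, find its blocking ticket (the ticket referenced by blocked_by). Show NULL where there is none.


This is a self-join: tickets is joined to a second copy of itself, matching each row's blocked_by to another row's id. Use LEFT JOIN so rows with blocked_by=NULL are kept.
  - ticket 1 (Memory leak): blocked_by=NULL -> NULL
  - ticket 2 (Slow page load): blocked_by=1 -> Memory leak
  - ticket 3 (Wrong timezone): blocked_by=NULL -> NULL
  - ticket 4 (Export error): blocked_by=2 -> Slow page load
  - ticket 5 (Timeout error): blocked_by=NULL -> NULL
  - ticket 6 (Crash on save): blocked_by=NULL -> NULL
  - ticket 7 (Broken link): blocked_by=6 -> Crash on save
  - ticket 8 (Stale cache): blocked_by=7 -> Broken link

SQL:
SELECT a.title AS item, b.title AS blocked_by
FROM tickets a
LEFT JOIN tickets b ON a.blocked_by = b.id

Result:
item           | blocked_by    
---------------+---------------
Memory leak    | NULL          
Slow page load | Memory leak   
Wrong timezone | NULL          
Export error   | Slow page load
Timeout error  | NULL          
Crash on save  | NULL          
Broken link    | Crash on save 
Stale cache    | Broken link   


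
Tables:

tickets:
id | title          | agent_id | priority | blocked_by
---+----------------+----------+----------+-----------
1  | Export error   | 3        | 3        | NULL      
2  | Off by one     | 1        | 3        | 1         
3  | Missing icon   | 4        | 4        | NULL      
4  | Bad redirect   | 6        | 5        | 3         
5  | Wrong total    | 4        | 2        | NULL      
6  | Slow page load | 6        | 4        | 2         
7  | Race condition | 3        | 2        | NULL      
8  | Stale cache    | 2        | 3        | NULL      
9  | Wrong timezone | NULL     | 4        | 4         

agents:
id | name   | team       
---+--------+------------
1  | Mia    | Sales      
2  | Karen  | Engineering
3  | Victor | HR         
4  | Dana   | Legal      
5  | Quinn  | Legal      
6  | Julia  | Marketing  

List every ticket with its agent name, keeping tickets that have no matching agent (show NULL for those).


LEFT JOIN keeps every row from tickets (the left table); where agent_id has no match in agents, the agent columns become NULL. Walk through each ticket:
  - ticket 1 (Export error): agent_id=3 -> matches Victor
  - ticket 2 (Off by one): agent_id=1 -> matches Mia
  - ticket 3 (Missing icon): agent_id=4 -> matches Dana
  - ticket 4 (Bad redirect): agent_id=6 -> matches Julia
  - ticket 5 (Wrong total): agent_id=4 -> matches Dana
  - ticket 6 (Slow page load): agent_id=6 -> matches Julia
  - ticket 7 (Race condition): agent_id=3 -> matches Victor
  - ticket 8 (Stale cache): agent_id=2 -> matches Karen
  - ticket 9 (Wrong timezone): agent_id=NULL, no match -> kept with NULL
All 9 rows appear; 1 has NULL agent.

SQL:
SELECT a.title, b.name AS agent
FROM tickets a
LEFT JOIN agents b ON a.agent_id = b.id

Result:
title          | agent 
---------------+-------
Export error   | Victor
Off by one     | Mia   
Missing icon   | Dana  
Bad redirect   | Julia 
Wrong total    | Dana  
Slow page load | Julia 
Race condition | Victor
Stale cache    | Karen 
Wrong timezone | NULL  
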